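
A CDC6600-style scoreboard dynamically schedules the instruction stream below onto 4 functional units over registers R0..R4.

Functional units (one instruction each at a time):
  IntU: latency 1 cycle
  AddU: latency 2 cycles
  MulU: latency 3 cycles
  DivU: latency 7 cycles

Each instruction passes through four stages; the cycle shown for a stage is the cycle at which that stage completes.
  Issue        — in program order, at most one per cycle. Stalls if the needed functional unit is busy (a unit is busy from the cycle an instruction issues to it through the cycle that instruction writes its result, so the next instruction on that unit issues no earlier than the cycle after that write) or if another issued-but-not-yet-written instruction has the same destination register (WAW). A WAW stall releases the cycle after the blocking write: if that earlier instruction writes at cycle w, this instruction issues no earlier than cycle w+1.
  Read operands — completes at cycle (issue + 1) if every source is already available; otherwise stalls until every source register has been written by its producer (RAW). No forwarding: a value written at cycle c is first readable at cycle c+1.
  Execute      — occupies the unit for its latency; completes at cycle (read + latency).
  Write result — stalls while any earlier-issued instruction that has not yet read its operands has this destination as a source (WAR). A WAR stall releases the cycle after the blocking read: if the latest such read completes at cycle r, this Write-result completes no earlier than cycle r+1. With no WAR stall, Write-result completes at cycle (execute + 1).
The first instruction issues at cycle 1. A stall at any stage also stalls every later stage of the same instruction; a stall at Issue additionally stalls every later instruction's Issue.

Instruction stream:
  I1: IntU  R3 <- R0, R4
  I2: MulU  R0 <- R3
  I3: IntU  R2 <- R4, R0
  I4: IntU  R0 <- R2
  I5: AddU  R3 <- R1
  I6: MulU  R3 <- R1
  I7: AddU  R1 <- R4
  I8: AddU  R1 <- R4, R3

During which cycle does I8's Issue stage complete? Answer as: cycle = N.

cycle = 25

1) issue 1, read 2, done 3, write 4
2) issue 2, read 5, done 8, write 9  <RAW R3: wait I1 write@4>
3) issue 5, read 10, done 11, write 12  <struct: IntU busy until I1 writes@4 / RAW R0: wait I2 write@9>
4) issue 13, read 14, done 15, write 16  <struct: IntU busy until I3 writes@12>
5) issue 14, read 15, done 17, write 18
6) issue 19, read 20, done 23, write 24  <WAW R3: wait I5 write@18>
7) issue 20, read 21, done 23, write 24
8) issue 25, read 26, done 28, write 29  <struct: AddU busy until I7 writes@24>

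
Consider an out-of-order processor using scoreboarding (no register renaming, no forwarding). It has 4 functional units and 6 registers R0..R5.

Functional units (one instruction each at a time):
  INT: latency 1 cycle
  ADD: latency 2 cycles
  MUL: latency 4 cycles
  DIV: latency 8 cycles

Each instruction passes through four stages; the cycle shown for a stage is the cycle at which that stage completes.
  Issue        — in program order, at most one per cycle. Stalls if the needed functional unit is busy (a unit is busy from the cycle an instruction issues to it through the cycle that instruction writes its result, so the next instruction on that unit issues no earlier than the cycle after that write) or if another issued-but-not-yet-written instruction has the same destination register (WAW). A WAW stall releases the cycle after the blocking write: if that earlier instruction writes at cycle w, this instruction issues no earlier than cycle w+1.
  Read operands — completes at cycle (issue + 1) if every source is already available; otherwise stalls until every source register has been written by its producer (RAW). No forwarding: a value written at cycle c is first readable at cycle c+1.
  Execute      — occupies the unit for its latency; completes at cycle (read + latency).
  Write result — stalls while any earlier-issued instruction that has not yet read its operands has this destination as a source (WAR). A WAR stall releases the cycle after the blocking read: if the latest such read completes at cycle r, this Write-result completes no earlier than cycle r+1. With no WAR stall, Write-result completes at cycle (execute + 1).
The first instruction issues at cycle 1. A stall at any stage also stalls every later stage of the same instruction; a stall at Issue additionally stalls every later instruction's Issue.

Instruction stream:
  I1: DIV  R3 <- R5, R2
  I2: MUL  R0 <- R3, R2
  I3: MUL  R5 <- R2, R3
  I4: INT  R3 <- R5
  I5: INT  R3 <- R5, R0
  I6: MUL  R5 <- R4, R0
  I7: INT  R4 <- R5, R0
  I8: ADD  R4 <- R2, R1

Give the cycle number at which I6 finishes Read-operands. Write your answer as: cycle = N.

cycle = 30

  I1 | 1 | 2 | 10 | 11
  I2 | 2 | 12 | 16 | 17   RAW R3: wait I1 write@11
  I3 | 18 | 19 | 23 | 24   struct: MUL busy until I2 writes@17
  I4 | 19 | 25 | 26 | 27   RAW R5: wait I3 write@24
  I5 | 28 | 29 | 30 | 31   struct: INT busy until I4 writes@27
  I6 | 29 | 30 | 34 | 35
  I7 | 32 | 36 | 37 | 38   struct: INT busy until I5 writes@31 · RAW R5: wait I6 write@35
  I8 | 39 | 40 | 42 | 43   WAW R4: wait I7 write@38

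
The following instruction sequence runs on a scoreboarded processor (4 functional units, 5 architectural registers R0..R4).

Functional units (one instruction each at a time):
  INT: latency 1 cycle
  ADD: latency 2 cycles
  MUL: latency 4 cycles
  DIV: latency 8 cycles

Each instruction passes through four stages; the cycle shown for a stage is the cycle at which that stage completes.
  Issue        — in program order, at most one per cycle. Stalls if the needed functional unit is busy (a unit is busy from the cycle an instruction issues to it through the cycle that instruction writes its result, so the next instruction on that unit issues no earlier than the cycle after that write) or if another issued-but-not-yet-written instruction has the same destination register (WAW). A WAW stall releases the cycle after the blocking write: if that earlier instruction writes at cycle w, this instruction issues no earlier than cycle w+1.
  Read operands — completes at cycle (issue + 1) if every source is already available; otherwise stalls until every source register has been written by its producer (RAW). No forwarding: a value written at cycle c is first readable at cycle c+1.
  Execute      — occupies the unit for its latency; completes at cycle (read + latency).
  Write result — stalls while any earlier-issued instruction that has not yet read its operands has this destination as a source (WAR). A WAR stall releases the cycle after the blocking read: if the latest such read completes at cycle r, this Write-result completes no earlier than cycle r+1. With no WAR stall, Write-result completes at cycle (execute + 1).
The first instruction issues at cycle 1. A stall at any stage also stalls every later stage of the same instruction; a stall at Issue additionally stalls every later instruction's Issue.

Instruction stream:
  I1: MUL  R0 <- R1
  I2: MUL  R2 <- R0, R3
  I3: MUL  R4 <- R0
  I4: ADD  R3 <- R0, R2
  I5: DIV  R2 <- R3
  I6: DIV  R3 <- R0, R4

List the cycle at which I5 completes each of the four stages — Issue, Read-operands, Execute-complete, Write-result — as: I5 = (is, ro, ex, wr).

I1  is:1  ro:2  ex:6  wr:7
I2  is:8  ro:9  ex:13  wr:14  — struct: MUL busy until I1 writes@7
I3  is:15  ro:16  ex:20  wr:21  — struct: MUL busy until I2 writes@14
I4  is:16  ro:17  ex:19  wr:20
I5  is:17  ro:21  ex:29  wr:30  — RAW R3: wait I4 write@20
I6  is:31  ro:32  ex:40  wr:41  — struct: DIV busy until I5 writes@30

I5 = (17, 21, 29, 30)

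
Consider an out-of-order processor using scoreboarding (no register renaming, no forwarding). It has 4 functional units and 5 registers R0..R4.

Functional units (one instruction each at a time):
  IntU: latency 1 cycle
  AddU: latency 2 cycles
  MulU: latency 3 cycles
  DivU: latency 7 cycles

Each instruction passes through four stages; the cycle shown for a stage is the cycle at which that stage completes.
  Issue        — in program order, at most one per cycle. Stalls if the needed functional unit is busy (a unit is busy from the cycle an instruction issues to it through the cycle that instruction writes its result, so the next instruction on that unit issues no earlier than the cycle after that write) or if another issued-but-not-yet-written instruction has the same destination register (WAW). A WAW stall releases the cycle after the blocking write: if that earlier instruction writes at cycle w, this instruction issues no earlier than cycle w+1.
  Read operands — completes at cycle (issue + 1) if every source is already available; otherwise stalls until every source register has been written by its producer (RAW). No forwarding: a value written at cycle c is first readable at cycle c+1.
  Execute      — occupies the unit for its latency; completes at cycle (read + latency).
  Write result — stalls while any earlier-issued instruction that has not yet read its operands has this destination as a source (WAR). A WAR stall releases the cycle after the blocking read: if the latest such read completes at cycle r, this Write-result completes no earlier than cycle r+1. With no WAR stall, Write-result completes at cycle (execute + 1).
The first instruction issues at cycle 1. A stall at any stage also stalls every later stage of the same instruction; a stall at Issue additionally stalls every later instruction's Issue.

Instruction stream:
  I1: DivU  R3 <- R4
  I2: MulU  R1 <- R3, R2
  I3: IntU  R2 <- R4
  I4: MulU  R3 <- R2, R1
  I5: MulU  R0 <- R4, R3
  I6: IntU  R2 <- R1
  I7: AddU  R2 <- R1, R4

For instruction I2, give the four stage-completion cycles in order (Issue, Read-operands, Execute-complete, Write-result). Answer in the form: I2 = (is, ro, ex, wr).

I2 = (2, 11, 14, 15)

I1: IS=1 RO=2 EX=9 WR=10
I2: IS=2 RO=11 EX=14 WR=15  [RAW R3: wait I1 write@10]
I3: IS=3 RO=4 EX=5 WR=12  [WAR R2: wait I2 read@11]
I4: IS=16 RO=17 EX=20 WR=21  [struct: MulU busy until I2 writes@15]
I5: IS=22 RO=23 EX=26 WR=27  [struct: MulU busy until I4 writes@21]
I6: IS=23 RO=24 EX=25 WR=26
I7: IS=27 RO=28 EX=30 WR=31  [WAW R2: wait I6 write@26]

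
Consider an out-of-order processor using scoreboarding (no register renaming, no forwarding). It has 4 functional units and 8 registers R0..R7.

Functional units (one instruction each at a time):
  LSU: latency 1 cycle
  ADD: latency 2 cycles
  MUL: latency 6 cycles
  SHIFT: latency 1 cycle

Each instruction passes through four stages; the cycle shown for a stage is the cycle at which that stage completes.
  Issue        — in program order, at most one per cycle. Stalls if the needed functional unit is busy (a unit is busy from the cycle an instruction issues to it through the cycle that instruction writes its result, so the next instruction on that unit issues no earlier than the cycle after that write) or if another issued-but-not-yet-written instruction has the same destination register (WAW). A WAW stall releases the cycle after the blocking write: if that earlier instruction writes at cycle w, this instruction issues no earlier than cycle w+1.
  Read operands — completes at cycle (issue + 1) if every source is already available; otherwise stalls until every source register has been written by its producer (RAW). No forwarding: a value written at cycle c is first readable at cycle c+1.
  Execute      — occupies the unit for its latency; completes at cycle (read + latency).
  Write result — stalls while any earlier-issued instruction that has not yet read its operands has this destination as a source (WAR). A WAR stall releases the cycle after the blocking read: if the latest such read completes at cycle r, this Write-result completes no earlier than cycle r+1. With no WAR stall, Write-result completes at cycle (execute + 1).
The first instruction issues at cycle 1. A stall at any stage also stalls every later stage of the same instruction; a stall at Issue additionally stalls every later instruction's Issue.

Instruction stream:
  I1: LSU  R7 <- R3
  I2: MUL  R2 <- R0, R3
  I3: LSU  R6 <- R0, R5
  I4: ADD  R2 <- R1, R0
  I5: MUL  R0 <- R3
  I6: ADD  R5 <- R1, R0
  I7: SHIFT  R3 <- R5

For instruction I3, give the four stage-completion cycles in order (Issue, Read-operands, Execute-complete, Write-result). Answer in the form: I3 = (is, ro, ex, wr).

[1] I1→LSU
[2] I1 RO · I2→MUL
[3] I1 EX · I2 RO
[4] I1 WR R7
[5] I3→LSU
[6] I3 RO
[7] I3 EX
[8] I3 WR R6
[9] I2 EX
[10] I2 WR R2
[11] I4→ADD
[12] I4 RO · I5→MUL
[13] I5 RO
[14] I4 EX
[15] I4 WR R2
[16] I6→ADD
[17] I7→SHIFT
[19] I5 EX
[20] I5 WR R0
[21] I6 RO
[23] I6 EX
[24] I6 WR R5
[25] I7 RO
[26] I7 EX
[27] I7 WR R3

I3 = (5, 6, 7, 8)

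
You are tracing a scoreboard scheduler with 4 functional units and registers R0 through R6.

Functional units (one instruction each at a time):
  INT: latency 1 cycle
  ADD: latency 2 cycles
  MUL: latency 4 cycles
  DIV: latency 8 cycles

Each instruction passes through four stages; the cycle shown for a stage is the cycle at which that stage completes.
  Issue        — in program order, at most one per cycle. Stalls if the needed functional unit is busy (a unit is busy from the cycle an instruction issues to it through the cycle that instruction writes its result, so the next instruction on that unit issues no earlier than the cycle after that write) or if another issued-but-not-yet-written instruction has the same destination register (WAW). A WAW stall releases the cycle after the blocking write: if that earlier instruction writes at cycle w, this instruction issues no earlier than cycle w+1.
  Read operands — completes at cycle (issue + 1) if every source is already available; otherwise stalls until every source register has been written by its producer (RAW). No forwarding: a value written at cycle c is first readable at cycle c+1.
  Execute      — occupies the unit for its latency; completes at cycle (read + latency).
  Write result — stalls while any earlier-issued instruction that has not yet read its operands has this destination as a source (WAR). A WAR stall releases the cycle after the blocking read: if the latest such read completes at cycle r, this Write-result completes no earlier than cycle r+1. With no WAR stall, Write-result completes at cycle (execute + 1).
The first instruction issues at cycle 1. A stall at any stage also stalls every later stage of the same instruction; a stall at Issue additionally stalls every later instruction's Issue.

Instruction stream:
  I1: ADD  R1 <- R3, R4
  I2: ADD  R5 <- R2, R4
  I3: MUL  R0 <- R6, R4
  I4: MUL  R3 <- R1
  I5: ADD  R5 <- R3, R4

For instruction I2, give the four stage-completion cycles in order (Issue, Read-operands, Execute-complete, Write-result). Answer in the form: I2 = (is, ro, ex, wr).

I1: IS=1 RO=2 EX=4 WR=5
I2: IS=6 RO=7 EX=9 WR=10  [struct: ADD busy until I1 writes@5]
I3: IS=7 RO=8 EX=12 WR=13
I4: IS=14 RO=15 EX=19 WR=20  [struct: MUL busy until I3 writes@13]
I5: IS=15 RO=21 EX=23 WR=24  [RAW R3: wait I4 write@20]

I2 = (6, 7, 9, 10)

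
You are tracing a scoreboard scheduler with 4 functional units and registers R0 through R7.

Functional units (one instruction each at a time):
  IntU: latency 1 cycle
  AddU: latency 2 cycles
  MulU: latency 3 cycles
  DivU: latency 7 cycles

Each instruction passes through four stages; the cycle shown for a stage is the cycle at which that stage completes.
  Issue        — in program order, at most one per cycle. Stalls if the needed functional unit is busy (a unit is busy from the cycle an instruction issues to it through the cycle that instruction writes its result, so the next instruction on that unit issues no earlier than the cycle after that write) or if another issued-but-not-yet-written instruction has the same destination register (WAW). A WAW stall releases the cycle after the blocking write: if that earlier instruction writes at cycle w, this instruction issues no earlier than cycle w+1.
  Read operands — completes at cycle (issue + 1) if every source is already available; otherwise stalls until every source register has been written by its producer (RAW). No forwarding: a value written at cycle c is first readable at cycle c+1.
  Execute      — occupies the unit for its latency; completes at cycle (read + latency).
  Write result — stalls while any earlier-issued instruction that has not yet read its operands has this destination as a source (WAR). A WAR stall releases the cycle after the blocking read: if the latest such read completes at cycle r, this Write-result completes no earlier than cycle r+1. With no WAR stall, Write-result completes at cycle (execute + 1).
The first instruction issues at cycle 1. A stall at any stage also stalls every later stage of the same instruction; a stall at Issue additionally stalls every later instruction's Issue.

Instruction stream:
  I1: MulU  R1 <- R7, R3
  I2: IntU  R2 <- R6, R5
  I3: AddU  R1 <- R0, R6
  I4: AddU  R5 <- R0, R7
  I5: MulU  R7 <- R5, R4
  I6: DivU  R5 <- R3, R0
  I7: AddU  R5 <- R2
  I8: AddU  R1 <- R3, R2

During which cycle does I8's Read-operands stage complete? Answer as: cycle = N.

cycle = 33

t=1  I1 issues→MulU
t=2  I1 reads · I2 issues→IntU
t=3  I2 reads
t=4  I2 exec-done
t=5  I1 exec-done · I2 writes R2
t=6  I1 writes R1
t=7  I3 issues→AddU
t=8  I3 reads
t=10  I3 exec-done
t=11  I3 writes R1
t=12  I4 issues→AddU
t=13  I4 reads · I5 issues→MulU
t=15  I4 exec-done
t=16  I4 writes R5
t=17  I5 reads · I6 issues→DivU
t=18  I6 reads
t=20  I5 exec-done
t=21  I5 writes R7
t=25  I6 exec-done
t=26  I6 writes R5
t=27  I7 issues→AddU
t=28  I7 reads
t=30  I7 exec-done
t=31  I7 writes R5
t=32  I8 issues→AddU
t=33  I8 reads
t=35  I8 exec-done
t=36  I8 writes R1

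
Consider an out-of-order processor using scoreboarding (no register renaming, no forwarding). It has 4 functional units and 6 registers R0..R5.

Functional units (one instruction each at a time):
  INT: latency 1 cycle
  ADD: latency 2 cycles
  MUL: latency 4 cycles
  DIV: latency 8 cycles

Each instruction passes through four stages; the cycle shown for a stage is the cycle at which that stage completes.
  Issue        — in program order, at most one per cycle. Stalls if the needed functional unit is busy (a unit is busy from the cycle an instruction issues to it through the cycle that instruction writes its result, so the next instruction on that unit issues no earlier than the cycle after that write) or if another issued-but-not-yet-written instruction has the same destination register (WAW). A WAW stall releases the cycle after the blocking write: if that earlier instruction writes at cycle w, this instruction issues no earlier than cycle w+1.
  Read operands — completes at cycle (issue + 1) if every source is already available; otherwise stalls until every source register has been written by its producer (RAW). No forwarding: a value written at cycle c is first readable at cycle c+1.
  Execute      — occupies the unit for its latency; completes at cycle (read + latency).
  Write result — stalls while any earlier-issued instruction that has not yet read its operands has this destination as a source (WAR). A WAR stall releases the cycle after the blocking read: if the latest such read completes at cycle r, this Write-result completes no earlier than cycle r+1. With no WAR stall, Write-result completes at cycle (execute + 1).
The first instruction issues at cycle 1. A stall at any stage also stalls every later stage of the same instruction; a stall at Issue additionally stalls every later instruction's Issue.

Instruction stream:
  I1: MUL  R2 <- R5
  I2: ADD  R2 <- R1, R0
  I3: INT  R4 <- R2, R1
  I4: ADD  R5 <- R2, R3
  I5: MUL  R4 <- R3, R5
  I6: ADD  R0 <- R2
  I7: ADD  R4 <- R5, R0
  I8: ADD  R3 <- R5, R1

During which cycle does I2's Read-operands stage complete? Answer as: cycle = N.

1) issue 1, read 2, done 6, write 7
2) issue 8, read 9, done 11, write 12  <WAW R2: wait I1 write@7>
3) issue 9, read 13, done 14, write 15  <RAW R2: wait I2 write@12>
4) issue 13, read 14, done 16, write 17  <struct: ADD busy until I2 writes@12>
5) issue 16, read 18, done 22, write 23  <WAW R4: wait I3 write@15 / RAW R5: wait I4 write@17>
6) issue 18, read 19, done 21, write 22  <struct: ADD busy until I4 writes@17>
7) issue 24, read 25, done 27, write 28  <WAW R4: wait I5 write@23>
8) issue 29, read 30, done 32, write 33  <struct: ADD busy until I7 writes@28>

cycle = 9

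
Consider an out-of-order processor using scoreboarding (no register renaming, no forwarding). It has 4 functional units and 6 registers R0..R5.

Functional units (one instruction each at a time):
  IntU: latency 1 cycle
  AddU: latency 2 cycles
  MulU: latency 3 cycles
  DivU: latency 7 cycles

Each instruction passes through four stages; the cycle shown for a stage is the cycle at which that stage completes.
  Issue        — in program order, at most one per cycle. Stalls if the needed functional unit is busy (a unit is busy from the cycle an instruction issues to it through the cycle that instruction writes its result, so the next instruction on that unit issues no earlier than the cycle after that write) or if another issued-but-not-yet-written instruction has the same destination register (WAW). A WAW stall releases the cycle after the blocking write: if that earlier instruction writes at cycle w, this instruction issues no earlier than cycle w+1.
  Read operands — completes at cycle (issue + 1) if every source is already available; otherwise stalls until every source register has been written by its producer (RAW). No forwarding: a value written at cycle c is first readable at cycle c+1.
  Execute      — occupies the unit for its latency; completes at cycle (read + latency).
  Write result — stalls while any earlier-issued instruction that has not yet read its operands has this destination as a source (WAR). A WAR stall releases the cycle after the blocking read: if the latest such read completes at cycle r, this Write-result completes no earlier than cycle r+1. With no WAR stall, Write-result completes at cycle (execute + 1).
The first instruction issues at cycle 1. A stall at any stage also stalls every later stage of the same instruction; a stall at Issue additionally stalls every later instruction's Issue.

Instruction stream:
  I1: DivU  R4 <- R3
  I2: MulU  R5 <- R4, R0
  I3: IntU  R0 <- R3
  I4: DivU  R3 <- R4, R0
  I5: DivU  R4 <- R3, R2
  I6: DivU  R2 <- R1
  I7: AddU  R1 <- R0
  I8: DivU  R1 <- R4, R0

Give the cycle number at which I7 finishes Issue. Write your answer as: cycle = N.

1) issue 1, read 2, done 9, write 10
2) issue 2, read 11, done 14, write 15  <RAW R4: wait I1 write@10>
3) issue 3, read 4, done 5, write 12  <WAR R0: wait I2 read@11>
4) issue 11, read 13, done 20, write 21  <struct: DivU busy until I1 writes@10 / RAW R0: wait I3 write@12>
5) issue 22, read 23, done 30, write 31  <struct: DivU busy until I4 writes@21>
6) issue 32, read 33, done 40, write 41  <struct: DivU busy until I5 writes@31>
7) issue 33, read 34, done 36, write 37
8) issue 42, read 43, done 50, write 51  <struct: DivU busy until I6 writes@41>

cycle = 33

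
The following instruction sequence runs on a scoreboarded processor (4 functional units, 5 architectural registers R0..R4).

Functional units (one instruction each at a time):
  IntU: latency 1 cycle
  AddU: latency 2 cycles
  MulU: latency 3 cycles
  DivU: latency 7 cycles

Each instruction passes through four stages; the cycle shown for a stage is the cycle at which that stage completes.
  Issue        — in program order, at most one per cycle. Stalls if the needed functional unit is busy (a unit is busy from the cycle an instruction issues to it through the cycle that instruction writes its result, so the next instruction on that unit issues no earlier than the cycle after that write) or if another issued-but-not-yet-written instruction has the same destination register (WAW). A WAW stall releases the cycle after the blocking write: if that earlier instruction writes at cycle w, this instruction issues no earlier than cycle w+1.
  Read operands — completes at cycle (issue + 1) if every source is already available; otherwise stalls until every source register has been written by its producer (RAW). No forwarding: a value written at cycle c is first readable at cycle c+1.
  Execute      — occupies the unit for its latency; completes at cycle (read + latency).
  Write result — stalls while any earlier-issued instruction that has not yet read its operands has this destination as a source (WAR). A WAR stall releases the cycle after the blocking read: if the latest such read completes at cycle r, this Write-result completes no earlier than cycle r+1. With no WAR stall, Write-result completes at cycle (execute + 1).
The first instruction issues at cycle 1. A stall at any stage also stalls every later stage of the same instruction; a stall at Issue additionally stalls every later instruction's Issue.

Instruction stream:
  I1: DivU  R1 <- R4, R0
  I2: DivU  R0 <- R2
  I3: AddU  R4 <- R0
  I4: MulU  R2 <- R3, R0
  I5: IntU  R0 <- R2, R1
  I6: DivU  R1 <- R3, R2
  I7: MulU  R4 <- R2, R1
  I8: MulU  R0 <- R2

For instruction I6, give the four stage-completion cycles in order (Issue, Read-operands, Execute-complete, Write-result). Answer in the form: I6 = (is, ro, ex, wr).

I6 = (22, 26, 33, 34)

c1: I1→DivU
c2: I1 RO
c9: I1 EX
c10: I1 WR R1
c11: I2→DivU
c12: I2 RO, I3→AddU
c13: I4→MulU
c19: I2 EX
c20: I2 WR R0
c21: I3 RO, I4 RO, I5→IntU
c22: I6→DivU
c23: I3 EX
c24: I3 WR R4, I4 EX
c25: I4 WR R2
c26: I5 RO, I6 RO, I7→MulU
c27: I5 EX
c28: I5 WR R0
c33: I6 EX
c34: I6 WR R1
c35: I7 RO
c38: I7 EX
c39: I7 WR R4
c40: I8→MulU
c41: I8 RO
c44: I8 EX
c45: I8 WR R0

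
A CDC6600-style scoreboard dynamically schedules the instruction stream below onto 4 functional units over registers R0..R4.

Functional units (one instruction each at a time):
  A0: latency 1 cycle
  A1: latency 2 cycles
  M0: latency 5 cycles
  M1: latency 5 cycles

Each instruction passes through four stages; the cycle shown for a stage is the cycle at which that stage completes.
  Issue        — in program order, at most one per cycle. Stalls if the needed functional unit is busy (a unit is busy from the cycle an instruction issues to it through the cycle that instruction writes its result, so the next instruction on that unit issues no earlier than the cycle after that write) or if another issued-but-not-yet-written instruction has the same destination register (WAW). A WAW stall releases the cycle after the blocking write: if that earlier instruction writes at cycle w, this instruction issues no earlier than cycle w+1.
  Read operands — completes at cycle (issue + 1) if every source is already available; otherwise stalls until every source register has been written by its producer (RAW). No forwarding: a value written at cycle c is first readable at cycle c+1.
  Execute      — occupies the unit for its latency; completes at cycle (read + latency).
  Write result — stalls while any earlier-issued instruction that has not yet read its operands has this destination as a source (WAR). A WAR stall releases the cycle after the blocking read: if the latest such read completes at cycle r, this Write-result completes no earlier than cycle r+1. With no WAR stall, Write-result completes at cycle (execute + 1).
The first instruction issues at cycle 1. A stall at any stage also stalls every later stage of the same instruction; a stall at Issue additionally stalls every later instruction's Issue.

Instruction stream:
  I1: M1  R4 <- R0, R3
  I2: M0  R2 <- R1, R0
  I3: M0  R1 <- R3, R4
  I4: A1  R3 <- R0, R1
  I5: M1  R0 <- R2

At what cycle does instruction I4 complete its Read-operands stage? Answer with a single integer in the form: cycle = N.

[1] I1→M1
[2] I1 RO, I2→M0
[3] I2 RO
[7] I1 EX
[8] I1 WR R4, I2 EX
[9] I2 WR R2
[10] I3→M0
[11] I3 RO, I4→A1
[12] I5→M1
[13] I5 RO
[16] I3 EX
[17] I3 WR R1
[18] I4 RO, I5 EX
[19] I5 WR R0
[20] I4 EX
[21] I4 WR R3

cycle = 18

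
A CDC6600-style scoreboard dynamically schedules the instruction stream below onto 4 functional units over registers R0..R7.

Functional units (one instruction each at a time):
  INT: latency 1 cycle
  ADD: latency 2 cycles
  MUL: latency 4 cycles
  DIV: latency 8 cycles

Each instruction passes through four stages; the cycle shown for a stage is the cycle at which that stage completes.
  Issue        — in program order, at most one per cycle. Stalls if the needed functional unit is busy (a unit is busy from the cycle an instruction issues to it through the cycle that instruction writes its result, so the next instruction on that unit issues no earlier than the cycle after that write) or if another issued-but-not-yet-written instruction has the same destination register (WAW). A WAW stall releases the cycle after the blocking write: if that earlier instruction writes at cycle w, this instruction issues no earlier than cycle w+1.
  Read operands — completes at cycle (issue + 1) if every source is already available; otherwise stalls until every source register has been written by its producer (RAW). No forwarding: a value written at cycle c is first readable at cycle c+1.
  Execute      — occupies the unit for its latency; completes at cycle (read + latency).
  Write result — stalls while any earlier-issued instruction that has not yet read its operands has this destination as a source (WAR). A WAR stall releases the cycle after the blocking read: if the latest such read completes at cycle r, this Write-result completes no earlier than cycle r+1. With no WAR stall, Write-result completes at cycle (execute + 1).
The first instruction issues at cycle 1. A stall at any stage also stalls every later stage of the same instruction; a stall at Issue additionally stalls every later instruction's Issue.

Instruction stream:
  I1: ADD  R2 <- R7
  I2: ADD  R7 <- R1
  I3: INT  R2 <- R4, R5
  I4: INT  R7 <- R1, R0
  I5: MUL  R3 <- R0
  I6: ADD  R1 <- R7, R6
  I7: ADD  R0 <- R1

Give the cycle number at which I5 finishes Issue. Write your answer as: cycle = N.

cycle = 12

c1: I1 issues→ADD
c2: I1 reads
c4: I1 exec-done
c5: I1 writes R2
c6: I2 issues→ADD
c7: I2 reads · I3 issues→INT
c8: I3 reads
c9: I2 exec-done · I3 exec-done
c10: I2 writes R7 · I3 writes R2
c11: I4 issues→INT
c12: I4 reads · I5 issues→MUL
c13: I4 exec-done · I5 reads · I6 issues→ADD
c14: I4 writes R7
c15: I6 reads
c17: I5 exec-done · I6 exec-done
c18: I5 writes R3 · I6 writes R1
c19: I7 issues→ADD
c20: I7 reads
c22: I7 exec-done
c23: I7 writes R0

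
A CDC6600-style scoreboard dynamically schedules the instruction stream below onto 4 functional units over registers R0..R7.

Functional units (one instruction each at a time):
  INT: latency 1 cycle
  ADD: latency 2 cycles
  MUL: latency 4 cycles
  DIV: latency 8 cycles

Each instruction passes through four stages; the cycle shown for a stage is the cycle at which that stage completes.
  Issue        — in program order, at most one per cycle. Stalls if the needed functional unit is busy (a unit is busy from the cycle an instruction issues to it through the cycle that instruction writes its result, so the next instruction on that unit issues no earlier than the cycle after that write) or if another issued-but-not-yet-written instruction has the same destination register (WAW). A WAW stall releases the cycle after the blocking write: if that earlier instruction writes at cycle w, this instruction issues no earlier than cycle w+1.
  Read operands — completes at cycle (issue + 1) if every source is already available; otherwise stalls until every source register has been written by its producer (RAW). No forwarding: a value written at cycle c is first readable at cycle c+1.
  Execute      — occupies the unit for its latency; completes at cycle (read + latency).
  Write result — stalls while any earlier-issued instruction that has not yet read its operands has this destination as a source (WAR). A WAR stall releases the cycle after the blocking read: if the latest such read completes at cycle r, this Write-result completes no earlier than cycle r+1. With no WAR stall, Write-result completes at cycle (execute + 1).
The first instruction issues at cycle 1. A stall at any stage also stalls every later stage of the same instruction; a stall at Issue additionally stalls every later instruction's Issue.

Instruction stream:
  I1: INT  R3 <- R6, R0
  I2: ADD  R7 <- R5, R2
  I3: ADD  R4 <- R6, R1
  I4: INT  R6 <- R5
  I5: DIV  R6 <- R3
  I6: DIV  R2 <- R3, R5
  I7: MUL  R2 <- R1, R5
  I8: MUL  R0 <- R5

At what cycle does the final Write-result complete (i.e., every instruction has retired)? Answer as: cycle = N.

  I1 | 1 | 2 | 3 | 4
  I2 | 2 | 3 | 5 | 6
  I3 | 7 | 8 | 10 | 11   struct: ADD busy until I2 writes@6
  I4 | 8 | 9 | 10 | 11
  I5 | 12 | 13 | 21 | 22   WAW R6: wait I4 write@11
  I6 | 23 | 24 | 32 | 33   struct: DIV busy until I5 writes@22
  I7 | 34 | 35 | 39 | 40   WAW R2: wait I6 write@33
  I8 | 41 | 42 | 46 | 47   struct: MUL busy until I7 writes@40

cycle = 47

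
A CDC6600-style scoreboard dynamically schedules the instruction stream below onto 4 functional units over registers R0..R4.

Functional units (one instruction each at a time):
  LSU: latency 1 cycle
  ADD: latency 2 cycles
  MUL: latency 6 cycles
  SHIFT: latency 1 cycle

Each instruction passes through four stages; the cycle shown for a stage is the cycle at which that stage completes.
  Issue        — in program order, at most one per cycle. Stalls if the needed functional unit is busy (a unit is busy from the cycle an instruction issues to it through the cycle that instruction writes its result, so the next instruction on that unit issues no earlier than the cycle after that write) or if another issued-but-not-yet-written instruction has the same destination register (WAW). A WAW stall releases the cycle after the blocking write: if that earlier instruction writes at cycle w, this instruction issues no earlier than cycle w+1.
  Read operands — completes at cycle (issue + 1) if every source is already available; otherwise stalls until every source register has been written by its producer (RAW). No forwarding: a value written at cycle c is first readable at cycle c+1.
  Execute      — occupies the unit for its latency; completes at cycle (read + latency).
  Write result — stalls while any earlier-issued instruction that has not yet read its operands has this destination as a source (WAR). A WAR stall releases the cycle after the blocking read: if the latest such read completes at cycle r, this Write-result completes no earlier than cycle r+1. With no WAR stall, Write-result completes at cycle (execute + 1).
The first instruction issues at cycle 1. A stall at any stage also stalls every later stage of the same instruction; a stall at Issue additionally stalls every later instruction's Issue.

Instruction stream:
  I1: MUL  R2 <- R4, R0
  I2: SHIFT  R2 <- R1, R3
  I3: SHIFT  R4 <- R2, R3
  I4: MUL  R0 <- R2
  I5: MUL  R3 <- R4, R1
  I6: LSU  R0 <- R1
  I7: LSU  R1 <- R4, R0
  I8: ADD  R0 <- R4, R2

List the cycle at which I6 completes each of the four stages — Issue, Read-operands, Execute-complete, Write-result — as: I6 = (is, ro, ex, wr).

I1: IS=1 RO=2 EX=8 WR=9
I2: IS=10 RO=11 EX=12 WR=13  [WAW R2: wait I1 write@9]
I3: IS=14 RO=15 EX=16 WR=17  [struct: SHIFT busy until I2 writes@13]
I4: IS=15 RO=16 EX=22 WR=23
I5: IS=24 RO=25 EX=31 WR=32  [struct: MUL busy until I4 writes@23]
I6: IS=25 RO=26 EX=27 WR=28
I7: IS=29 RO=30 EX=31 WR=32  [struct: LSU busy until I6 writes@28]
I8: IS=30 RO=31 EX=33 WR=34

I6 = (25, 26, 27, 28)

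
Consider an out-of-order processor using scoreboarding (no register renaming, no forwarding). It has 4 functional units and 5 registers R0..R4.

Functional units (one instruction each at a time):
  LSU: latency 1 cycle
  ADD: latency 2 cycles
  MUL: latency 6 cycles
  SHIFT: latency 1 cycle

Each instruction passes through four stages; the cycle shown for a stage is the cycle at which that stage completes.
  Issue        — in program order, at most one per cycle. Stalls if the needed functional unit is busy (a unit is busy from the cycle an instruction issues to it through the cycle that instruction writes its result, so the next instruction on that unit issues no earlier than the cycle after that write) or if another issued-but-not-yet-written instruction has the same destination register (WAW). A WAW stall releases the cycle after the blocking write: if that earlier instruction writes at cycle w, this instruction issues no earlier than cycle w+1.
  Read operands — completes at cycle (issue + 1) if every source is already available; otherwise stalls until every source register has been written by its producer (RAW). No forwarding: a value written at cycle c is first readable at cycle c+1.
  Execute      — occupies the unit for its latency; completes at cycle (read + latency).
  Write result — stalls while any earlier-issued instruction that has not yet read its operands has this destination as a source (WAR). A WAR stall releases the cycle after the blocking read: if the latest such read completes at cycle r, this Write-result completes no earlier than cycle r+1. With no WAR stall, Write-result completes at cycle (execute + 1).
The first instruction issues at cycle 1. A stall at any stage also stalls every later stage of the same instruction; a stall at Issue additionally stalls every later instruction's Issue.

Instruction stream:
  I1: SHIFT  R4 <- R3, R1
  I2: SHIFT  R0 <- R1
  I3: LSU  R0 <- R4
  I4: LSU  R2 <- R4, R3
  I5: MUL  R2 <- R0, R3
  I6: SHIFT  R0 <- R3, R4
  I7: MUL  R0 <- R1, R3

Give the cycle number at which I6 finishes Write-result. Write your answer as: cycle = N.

cycle = 21

[I1] 1/2/3/4
[I2] 5/6/7/8  (struct: SHIFT busy until I1 writes@4)
[I3] 9/10/11/12  (WAW R0: wait I2 write@8)
[I4] 13/14/15/16  (struct: LSU busy until I3 writes@12)
[I5] 17/18/24/25  (WAW R2: wait I4 write@16)
[I6] 18/19/20/21
[I7] 26/27/33/34  (struct: MUL busy until I5 writes@25)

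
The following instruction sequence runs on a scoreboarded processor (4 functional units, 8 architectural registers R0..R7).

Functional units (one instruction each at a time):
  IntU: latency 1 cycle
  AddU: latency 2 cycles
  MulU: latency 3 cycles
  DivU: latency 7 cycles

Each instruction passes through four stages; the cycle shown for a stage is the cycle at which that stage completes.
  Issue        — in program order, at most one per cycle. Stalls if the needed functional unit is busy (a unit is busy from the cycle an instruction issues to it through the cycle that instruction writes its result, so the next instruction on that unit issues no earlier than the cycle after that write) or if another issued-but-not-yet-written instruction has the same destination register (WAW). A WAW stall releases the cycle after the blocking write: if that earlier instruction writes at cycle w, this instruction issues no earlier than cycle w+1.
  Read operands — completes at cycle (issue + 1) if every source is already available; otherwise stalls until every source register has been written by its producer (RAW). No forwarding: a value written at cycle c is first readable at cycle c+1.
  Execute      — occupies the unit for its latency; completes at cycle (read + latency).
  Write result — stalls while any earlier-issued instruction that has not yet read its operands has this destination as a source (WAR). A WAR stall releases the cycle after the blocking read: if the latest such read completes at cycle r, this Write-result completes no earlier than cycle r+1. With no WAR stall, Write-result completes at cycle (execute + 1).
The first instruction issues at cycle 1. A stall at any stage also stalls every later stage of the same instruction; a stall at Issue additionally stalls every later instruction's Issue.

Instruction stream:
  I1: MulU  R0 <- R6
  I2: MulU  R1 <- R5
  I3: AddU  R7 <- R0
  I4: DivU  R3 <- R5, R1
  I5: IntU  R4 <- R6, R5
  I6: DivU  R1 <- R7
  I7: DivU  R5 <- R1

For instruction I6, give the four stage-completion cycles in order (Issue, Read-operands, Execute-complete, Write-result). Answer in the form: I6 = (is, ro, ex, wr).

[I1] 1/2/5/6
[I2] 7/8/11/12  (struct: MulU busy until I1 writes@6)
[I3] 8/9/11/12
[I4] 9/13/20/21  (RAW R1: wait I2 write@12)
[I5] 10/11/12/13
[I6] 22/23/30/31  (struct: DivU busy until I4 writes@21)
[I7] 32/33/40/41  (struct: DivU busy until I6 writes@31)

I6 = (22, 23, 30, 31)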